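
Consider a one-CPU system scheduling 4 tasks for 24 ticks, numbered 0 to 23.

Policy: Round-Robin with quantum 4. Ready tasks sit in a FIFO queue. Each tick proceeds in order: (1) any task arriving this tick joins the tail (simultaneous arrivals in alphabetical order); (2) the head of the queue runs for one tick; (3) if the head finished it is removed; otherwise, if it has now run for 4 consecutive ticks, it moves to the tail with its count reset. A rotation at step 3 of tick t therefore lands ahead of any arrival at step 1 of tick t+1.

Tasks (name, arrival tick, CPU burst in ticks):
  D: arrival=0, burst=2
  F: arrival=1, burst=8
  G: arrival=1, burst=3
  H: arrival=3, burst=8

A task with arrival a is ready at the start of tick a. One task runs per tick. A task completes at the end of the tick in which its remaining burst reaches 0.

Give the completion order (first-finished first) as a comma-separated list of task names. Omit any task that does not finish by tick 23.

t=0: queue=[D] q_used=0 → run D
t=1: queue=[D,F,G] q_used=1 → run D
t=2: queue=[F,G] q_used=0 → run F
t=3: queue=[F,G,H] q_used=1 → run F
t=4: queue=[F,G,H] q_used=2 → run F
t=5: queue=[F,G,H] q_used=3 → run F
t=6: queue=[G,H,F] q_used=0 → run G
t=7: queue=[G,H,F] q_used=1 → run G
t=8: queue=[G,H,F] q_used=2 → run G
t=9: queue=[H,F] q_used=0 → run H
t=10: queue=[H,F] q_used=1 → run H
t=11: queue=[H,F] q_used=2 → run H
t=12: queue=[H,F] q_used=3 → run H
t=13: queue=[F,H] q_used=0 → run F
t=14: queue=[F,H] q_used=1 → run F
t=15: queue=[F,H] q_used=2 → run F
t=16: queue=[F,H] q_used=3 → run F
t=17: queue=[H] q_used=0 → run H
t=18: queue=[H] q_used=1 → run H
t=19: queue=[H] q_used=2 → run H
t=20: queue=[H] q_used=3 → run H
t=21: (idle)
t=22: (idle)
t=23: (idle)

completion order = D, G, F, H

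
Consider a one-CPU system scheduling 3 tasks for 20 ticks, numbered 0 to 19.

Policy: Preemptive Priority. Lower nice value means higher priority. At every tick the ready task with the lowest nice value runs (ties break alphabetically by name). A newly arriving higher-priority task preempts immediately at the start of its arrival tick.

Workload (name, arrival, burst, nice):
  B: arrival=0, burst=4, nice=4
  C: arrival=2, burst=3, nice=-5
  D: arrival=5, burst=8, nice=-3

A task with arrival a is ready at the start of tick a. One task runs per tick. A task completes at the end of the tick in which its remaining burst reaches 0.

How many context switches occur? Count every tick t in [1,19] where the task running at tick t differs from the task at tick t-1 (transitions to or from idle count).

t=0: ready={B} → run B
t=1: ready={B} → run B
t=2: ready={B,C} → run C
t=3: ready={B,C} → run C
t=4: ready={B,C} → run C
t=5: ready={B,D} → run D
t=6: ready={B,D} → run D
t=7: ready={B,D} → run D
t=8: ready={B,D} → run D
t=9: ready={B,D} → run D
t=10: ready={B,D} → run D
t=11: ready={B,D} → run D
t=12: ready={B,D} → run D
t=13: ready={B} → run B
t=14: ready={B} → run B
t=15: (idle)
t=16: (idle)
t=17: (idle)
t=18: (idle)
t=19: (idle)

context switches = 4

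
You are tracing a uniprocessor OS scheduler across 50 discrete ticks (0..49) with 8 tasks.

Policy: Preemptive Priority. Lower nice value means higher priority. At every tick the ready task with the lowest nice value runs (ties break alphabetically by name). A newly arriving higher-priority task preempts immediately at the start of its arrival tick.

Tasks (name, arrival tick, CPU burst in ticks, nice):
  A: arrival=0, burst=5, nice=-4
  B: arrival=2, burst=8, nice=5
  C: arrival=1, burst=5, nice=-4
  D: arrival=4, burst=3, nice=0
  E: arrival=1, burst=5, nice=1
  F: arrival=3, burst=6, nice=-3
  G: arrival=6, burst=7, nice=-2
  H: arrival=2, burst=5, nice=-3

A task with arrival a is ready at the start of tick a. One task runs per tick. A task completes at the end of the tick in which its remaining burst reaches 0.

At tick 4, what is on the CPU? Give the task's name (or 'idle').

t=0: ready={A} → run A
t=1: ready={A,C,E} → run A
t=2: ready={A,B,C,E,H} → run A
t=3: ready={A,B,C,E,F,H} → run A
t=4: ready={A,B,C,D,E,F,H} → run A
t=5: ready={B,C,D,E,F,H} → run C
t=6: ready={B,C,D,E,F,G,H} → run C
t=7: ready={B,C,D,E,F,G,H} → run C
t=8: ready={B,C,D,E,F,G,H} → run C
t=9: ready={B,C,D,E,F,G,H} → run C
t=10: ready={B,D,E,F,G,H} → run F
t=11: ready={B,D,E,F,G,H} → run F
t=12: ready={B,D,E,F,G,H} → run F
t=13: ready={B,D,E,F,G,H} → run F
t=14: ready={B,D,E,F,G,H} → run F
t=15: ready={B,D,E,F,G,H} → run F
t=16: ready={B,D,E,G,H} → run H
t=17: ready={B,D,E,G,H} → run H
t=18: ready={B,D,E,G,H} → run H
t=19: ready={B,D,E,G,H} → run H
t=20: ready={B,D,E,G,H} → run H
t=21: ready={B,D,E,G} → run G
t=22: ready={B,D,E,G} → run G
t=23: ready={B,D,E,G} → run G
t=24: ready={B,D,E,G} → run G
t=25: ready={B,D,E,G} → run G
t=26: ready={B,D,E,G} → run G
t=27: ready={B,D,E,G} → run G
t=28: ready={B,D,E} → run D
t=29: ready={B,D,E} → run D
t=30: ready={B,D,E} → run D
t=31: ready={B,E} → run E
t=32: ready={B,E} → run E
t=33: ready={B,E} → run E
t=34: ready={B,E} → run E
t=35: ready={B,E} → run E
t=36: ready={B} → run B
t=37: ready={B} → run B
t=38: ready={B} → run B
t=39: ready={B} → run B
t=40: ready={B} → run B
t=41: ready={B} → run B
t=42: ready={B} → run B
t=43: ready={B} → run B
t=44: (idle)
t=45: (idle)
t=46: (idle)
t=47: (idle)
t=48: (idle)
t=49: (idle)

running at tick 4 = A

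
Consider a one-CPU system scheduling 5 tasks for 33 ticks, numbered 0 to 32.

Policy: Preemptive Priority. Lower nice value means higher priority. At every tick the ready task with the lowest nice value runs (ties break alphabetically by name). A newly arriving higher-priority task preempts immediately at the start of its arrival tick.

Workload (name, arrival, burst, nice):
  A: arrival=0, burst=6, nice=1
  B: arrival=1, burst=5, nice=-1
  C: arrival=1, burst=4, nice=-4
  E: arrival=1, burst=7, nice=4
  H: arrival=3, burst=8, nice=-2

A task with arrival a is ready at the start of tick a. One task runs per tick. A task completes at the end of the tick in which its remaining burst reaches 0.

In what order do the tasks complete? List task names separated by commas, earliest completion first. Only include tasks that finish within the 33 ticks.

completion order = C, H, B, A, E

t=0: ready={A} → run A
t=1: ready={A,B,C,E} → run C
t=2: ready={A,B,C,E} → run C
t=3: ready={A,B,C,E,H} → run C
t=4: ready={A,B,C,E,H} → run C
t=5: ready={A,B,E,H} → run H
t=6: ready={A,B,E,H} → run H
t=7: ready={A,B,E,H} → run H
t=8: ready={A,B,E,H} → run H
t=9: ready={A,B,E,H} → run H
t=10: ready={A,B,E,H} → run H
t=11: ready={A,B,E,H} → run H
t=12: ready={A,B,E,H} → run H
t=13: ready={A,B,E} → run B
t=14: ready={A,B,E} → run B
t=15: ready={A,B,E} → run B
t=16: ready={A,B,E} → run B
t=17: ready={A,B,E} → run B
t=18: ready={A,E} → run A
t=19: ready={A,E} → run A
t=20: ready={A,E} → run A
t=21: ready={A,E} → run A
t=22: ready={A,E} → run A
t=23: ready={E} → run E
t=24: ready={E} → run E
t=25: ready={E} → run E
t=26: ready={E} → run E
t=27: ready={E} → run E
t=28: ready={E} → run E
t=29: ready={E} → run E
t=30: (idle)
t=31: (idle)
t=32: (idle)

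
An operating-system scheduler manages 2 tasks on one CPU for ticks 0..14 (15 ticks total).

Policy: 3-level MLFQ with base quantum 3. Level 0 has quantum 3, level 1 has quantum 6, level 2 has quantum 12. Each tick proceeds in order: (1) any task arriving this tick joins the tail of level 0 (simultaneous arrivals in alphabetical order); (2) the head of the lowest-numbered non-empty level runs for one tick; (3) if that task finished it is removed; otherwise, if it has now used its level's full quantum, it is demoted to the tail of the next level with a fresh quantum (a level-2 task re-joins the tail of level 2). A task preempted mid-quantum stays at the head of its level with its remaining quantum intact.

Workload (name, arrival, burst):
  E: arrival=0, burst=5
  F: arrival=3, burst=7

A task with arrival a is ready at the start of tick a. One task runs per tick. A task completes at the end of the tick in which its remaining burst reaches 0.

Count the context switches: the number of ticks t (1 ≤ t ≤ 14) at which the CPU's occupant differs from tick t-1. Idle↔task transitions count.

t=0: L0/L1/L2 = E/-/- → run E
t=1: L0/L1/L2 = E/-/- → run E
t=2: L0/L1/L2 = E/-/- → run E
t=3: L0/L1/L2 = F/E/- → run F
t=4: L0/L1/L2 = F/E/- → run F
t=5: L0/L1/L2 = F/E/- → run F
t=6: L0/L1/L2 = -/EF/- → run E
t=7: L0/L1/L2 = -/EF/- → run E
t=8: L0/L1/L2 = -/F/- → run F
t=9: L0/L1/L2 = -/F/- → run F
t=10: L0/L1/L2 = -/F/- → run F
t=11: L0/L1/L2 = -/F/- → run F
t=12: (idle)
t=13: (idle)
t=14: (idle)

context switches = 4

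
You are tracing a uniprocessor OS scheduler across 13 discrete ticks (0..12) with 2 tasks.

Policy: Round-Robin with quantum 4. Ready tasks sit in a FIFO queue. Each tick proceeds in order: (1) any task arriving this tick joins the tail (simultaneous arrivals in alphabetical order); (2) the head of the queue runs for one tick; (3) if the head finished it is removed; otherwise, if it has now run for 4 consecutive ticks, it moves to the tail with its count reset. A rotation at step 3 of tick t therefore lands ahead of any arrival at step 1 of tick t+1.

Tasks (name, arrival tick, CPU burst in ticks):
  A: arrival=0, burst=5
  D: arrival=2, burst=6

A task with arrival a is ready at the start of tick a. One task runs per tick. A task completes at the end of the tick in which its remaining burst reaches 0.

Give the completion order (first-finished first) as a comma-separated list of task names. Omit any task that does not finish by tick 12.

completion order = A, D

t=0: queue=[A] q_used=0 → run A
t=1: queue=[A] q_used=1 → run A
t=2: queue=[A,D] q_used=2 → run A
t=3: queue=[A,D] q_used=3 → run A
t=4: queue=[D,A] q_used=0 → run D
t=5: queue=[D,A] q_used=1 → run D
t=6: queue=[D,A] q_used=2 → run D
t=7: queue=[D,A] q_used=3 → run D
t=8: queue=[A,D] q_used=0 → run A
t=9: queue=[D] q_used=0 → run D
t=10: queue=[D] q_used=1 → run D
t=11: (idle)
t=12: (idle)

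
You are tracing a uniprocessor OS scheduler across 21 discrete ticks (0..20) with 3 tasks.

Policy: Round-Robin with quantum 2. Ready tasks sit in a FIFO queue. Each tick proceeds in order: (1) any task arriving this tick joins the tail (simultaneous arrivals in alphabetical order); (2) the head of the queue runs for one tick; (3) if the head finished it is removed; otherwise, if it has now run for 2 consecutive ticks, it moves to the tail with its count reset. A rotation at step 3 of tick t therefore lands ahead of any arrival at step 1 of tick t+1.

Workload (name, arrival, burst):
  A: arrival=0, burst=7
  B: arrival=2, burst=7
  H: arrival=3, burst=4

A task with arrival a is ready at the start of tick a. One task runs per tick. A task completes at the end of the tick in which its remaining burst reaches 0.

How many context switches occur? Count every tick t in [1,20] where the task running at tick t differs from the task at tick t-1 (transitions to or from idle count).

t=0: queue=[A] q_used=0 → run A
t=1: queue=[A] q_used=1 → run A
t=2: queue=[A,B] q_used=0 → run A
t=3: queue=[A,B,H] q_used=1 → run A
t=4: queue=[B,H,A] q_used=0 → run B
t=5: queue=[B,H,A] q_used=1 → run B
t=6: queue=[H,A,B] q_used=0 → run H
t=7: queue=[H,A,B] q_used=1 → run H
t=8: queue=[A,B,H] q_used=0 → run A
t=9: queue=[A,B,H] q_used=1 → run A
t=10: queue=[B,H,A] q_used=0 → run B
t=11: queue=[B,H,A] q_used=1 → run B
t=12: queue=[H,A,B] q_used=0 → run H
t=13: queue=[H,A,B] q_used=1 → run H
t=14: queue=[A,B] q_used=0 → run A
t=15: queue=[B] q_used=0 → run B
t=16: queue=[B] q_used=1 → run B
t=17: queue=[B] q_used=0 → run B
t=18: (idle)
t=19: (idle)
t=20: (idle)

context switches = 8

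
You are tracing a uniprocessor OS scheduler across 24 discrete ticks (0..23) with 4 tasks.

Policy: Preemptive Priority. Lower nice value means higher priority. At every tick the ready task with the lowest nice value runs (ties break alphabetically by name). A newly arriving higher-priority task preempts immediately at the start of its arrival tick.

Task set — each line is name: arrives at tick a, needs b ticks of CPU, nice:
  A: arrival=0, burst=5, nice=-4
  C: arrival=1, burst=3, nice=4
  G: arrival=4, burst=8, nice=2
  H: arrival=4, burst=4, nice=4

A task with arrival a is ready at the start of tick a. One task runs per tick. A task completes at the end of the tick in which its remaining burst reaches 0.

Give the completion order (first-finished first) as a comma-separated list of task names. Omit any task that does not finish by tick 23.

completion order = A, G, C, H

t=0: ready={A} → run A
t=1: ready={A,C} → run A
t=2: ready={A,C} → run A
t=3: ready={A,C} → run A
t=4: ready={A,C,G,H} → run A
t=5: ready={C,G,H} → run G
t=6: ready={C,G,H} → run G
t=7: ready={C,G,H} → run G
t=8: ready={C,G,H} → run G
t=9: ready={C,G,H} → run G
t=10: ready={C,G,H} → run G
t=11: ready={C,G,H} → run G
t=12: ready={C,G,H} → run G
t=13: ready={C,H} → run C
t=14: ready={C,H} → run C
t=15: ready={C,H} → run C
t=16: ready={H} → run H
t=17: ready={H} → run H
t=18: ready={H} → run H
t=19: ready={H} → run H
t=20: (idle)
t=21: (idle)
t=22: (idle)
t=23: (idle)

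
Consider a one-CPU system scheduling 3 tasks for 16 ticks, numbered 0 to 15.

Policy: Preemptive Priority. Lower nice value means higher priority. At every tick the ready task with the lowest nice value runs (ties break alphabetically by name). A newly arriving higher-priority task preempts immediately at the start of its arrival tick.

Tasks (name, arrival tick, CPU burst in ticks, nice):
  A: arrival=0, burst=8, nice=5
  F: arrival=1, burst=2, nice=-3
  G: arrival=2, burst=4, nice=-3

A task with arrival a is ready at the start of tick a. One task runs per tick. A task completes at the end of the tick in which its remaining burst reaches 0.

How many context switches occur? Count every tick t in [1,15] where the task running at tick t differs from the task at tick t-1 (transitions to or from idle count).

t=0: ready={A} → run A
t=1: ready={A,F} → run F
t=2: ready={A,F,G} → run F
t=3: ready={A,G} → run G
t=4: ready={A,G} → run G
t=5: ready={A,G} → run G
t=6: ready={A,G} → run G
t=7: ready={A} → run A
t=8: ready={A} → run A
t=9: ready={A} → run A
t=10: ready={A} → run A
t=11: ready={A} → run A
t=12: ready={A} → run A
t=13: ready={A} → run A
t=14: (idle)
t=15: (idle)

context switches = 4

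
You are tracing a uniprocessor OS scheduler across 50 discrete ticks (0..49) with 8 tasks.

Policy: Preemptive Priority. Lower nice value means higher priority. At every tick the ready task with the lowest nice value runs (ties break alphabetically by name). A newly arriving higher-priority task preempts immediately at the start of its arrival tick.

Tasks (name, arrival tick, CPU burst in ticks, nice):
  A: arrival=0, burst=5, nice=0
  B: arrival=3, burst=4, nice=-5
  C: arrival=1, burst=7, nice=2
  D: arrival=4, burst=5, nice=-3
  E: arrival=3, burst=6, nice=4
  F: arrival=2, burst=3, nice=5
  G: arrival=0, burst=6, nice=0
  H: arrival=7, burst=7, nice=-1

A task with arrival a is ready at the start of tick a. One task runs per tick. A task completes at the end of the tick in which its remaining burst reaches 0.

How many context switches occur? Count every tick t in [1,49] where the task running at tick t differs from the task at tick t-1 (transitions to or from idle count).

context switches = 9

t=0: ready={A,G} → run A
t=1: ready={A,C,G} → run A
t=2: ready={A,C,F,G} → run A
t=3: ready={A,B,C,E,F,G} → run B
t=4: ready={A,B,C,D,E,F,G} → run B
t=5: ready={A,B,C,D,E,F,G} → run B
t=6: ready={A,B,C,D,E,F,G} → run B
t=7: ready={A,C,D,E,F,G,H} → run D
t=8: ready={A,C,D,E,F,G,H} → run D
t=9: ready={A,C,D,E,F,G,H} → run D
t=10: ready={A,C,D,E,F,G,H} → run D
t=11: ready={A,C,D,E,F,G,H} → run D
t=12: ready={A,C,E,F,G,H} → run H
t=13: ready={A,C,E,F,G,H} → run H
t=14: ready={A,C,E,F,G,H} → run H
t=15: ready={A,C,E,F,G,H} → run H
t=16: ready={A,C,E,F,G,H} → run H
t=17: ready={A,C,E,F,G,H} → run H
t=18: ready={A,C,E,F,G,H} → run H
t=19: ready={A,C,E,F,G} → run A
t=20: ready={A,C,E,F,G} → run A
t=21: ready={C,E,F,G} → run G
t=22: ready={C,E,F,G} → run G
t=23: ready={C,E,F,G} → run G
t=24: ready={C,E,F,G} → run G
t=25: ready={C,E,F,G} → run G
t=26: ready={C,E,F,G} → run G
t=27: ready={C,E,F} → run C
t=28: ready={C,E,F} → run C
t=29: ready={C,E,F} → run C
t=30: ready={C,E,F} → run C
t=31: ready={C,E,F} → run C
t=32: ready={C,E,F} → run C
t=33: ready={C,E,F} → run C
t=34: ready={E,F} → run E
t=35: ready={E,F} → run E
t=36: ready={E,F} → run E
t=37: ready={E,F} → run E
t=38: ready={E,F} → run E
t=39: ready={E,F} → run E
t=40: ready={F} → run F
t=41: ready={F} → run F
t=42: ready={F} → run F
t=43: (idle)
t=44: (idle)
t=45: (idle)
t=46: (idle)
t=47: (idle)
t=48: (idle)
t=49: (idle)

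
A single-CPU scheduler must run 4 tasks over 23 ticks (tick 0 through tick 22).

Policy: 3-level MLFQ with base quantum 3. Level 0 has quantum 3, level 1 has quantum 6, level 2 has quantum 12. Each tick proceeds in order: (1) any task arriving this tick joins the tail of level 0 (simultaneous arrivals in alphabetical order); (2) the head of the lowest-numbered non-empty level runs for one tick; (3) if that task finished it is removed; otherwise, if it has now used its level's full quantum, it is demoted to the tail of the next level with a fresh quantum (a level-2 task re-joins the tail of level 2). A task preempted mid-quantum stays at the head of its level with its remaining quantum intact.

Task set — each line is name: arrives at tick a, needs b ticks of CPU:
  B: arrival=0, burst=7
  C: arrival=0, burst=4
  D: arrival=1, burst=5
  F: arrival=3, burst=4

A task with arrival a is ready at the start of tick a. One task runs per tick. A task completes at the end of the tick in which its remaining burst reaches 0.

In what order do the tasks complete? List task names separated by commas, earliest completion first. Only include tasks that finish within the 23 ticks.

completion order = B, C, D, F

t=0: L0/L1/L2 = BC/-/- → run B
t=1: L0/L1/L2 = BCD/-/- → run B
t=2: L0/L1/L2 = BCD/-/- → run B
t=3: L0/L1/L2 = CDF/B/- → run C
t=4: L0/L1/L2 = CDF/B/- → run C
t=5: L0/L1/L2 = CDF/B/- → run C
t=6: L0/L1/L2 = DF/BC/- → run D
t=7: L0/L1/L2 = DF/BC/- → run D
t=8: L0/L1/L2 = DF/BC/- → run D
t=9: L0/L1/L2 = F/BCD/- → run F
t=10: L0/L1/L2 = F/BCD/- → run F
t=11: L0/L1/L2 = F/BCD/- → run F
t=12: L0/L1/L2 = -/BCDF/- → run B
t=13: L0/L1/L2 = -/BCDF/- → run B
t=14: L0/L1/L2 = -/BCDF/- → run B
t=15: L0/L1/L2 = -/BCDF/- → run B
t=16: L0/L1/L2 = -/CDF/- → run C
t=17: L0/L1/L2 = -/DF/- → run D
t=18: L0/L1/L2 = -/DF/- → run D
t=19: L0/L1/L2 = -/F/- → run F
t=20: (idle)
t=21: (idle)
t=22: (idle)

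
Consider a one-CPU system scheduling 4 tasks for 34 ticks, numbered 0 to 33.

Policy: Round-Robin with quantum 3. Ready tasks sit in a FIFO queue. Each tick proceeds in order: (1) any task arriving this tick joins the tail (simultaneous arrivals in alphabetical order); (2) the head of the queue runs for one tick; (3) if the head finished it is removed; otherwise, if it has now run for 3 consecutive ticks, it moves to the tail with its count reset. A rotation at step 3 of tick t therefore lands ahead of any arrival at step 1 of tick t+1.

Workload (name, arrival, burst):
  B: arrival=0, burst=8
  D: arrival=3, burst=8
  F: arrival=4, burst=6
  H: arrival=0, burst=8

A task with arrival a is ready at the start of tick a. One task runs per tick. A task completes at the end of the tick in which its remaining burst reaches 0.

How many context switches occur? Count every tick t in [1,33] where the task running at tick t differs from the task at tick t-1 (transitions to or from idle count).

context switches = 11

t=0: queue=[B,H] q_used=0 → run B
t=1: queue=[B,H] q_used=1 → run B
t=2: queue=[B,H] q_used=2 → run B
t=3: queue=[H,B,D] q_used=0 → run H
t=4: queue=[H,B,D,F] q_used=1 → run H
t=5: queue=[H,B,D,F] q_used=2 → run H
t=6: queue=[B,D,F,H] q_used=0 → run B
t=7: queue=[B,D,F,H] q_used=1 → run B
t=8: queue=[B,D,F,H] q_used=2 → run B
t=9: queue=[D,F,H,B] q_used=0 → run D
t=10: queue=[D,F,H,B] q_used=1 → run D
t=11: queue=[D,F,H,B] q_used=2 → run D
t=12: queue=[F,H,B,D] q_used=0 → run F
t=13: queue=[F,H,B,D] q_used=1 → run F
t=14: queue=[F,H,B,D] q_used=2 → run F
t=15: queue=[H,B,D,F] q_used=0 → run H
t=16: queue=[H,B,D,F] q_used=1 → run H
t=17: queue=[H,B,D,F] q_used=2 → run H
t=18: queue=[B,D,F,H] q_used=0 → run B
t=19: queue=[B,D,F,H] q_used=1 → run B
t=20: queue=[D,F,H] q_used=0 → run D
t=21: queue=[D,F,H] q_used=1 → run D
t=22: queue=[D,F,H] q_used=2 → run D
t=23: queue=[F,H,D] q_used=0 → run F
t=24: queue=[F,H,D] q_used=1 → run F
t=25: queue=[F,H,D] q_used=2 → run F
t=26: queue=[H,D] q_used=0 → run H
t=27: queue=[H,D] q_used=1 → run H
t=28: queue=[D] q_used=0 → run D
t=29: queue=[D] q_used=1 → run D
t=30: (idle)
t=31: (idle)
t=32: (idle)
t=33: (idle)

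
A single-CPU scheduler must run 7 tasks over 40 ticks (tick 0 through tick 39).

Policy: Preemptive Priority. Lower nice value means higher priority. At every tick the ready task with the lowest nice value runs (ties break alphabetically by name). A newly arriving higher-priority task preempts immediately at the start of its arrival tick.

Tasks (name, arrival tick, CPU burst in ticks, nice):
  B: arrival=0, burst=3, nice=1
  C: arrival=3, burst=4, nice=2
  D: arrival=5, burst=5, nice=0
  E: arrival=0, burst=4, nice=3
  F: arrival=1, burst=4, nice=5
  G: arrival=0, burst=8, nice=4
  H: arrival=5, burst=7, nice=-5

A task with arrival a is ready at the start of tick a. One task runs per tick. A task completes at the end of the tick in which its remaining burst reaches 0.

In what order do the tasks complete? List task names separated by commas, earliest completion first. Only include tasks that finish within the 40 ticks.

t=0: ready={B,E,G} → run B
t=1: ready={B,E,F,G} → run B
t=2: ready={B,E,F,G} → run B
t=3: ready={C,E,F,G} → run C
t=4: ready={C,E,F,G} → run C
t=5: ready={C,D,E,F,G,H} → run H
t=6: ready={C,D,E,F,G,H} → run H
t=7: ready={C,D,E,F,G,H} → run H
t=8: ready={C,D,E,F,G,H} → run H
t=9: ready={C,D,E,F,G,H} → run H
t=10: ready={C,D,E,F,G,H} → run H
t=11: ready={C,D,E,F,G,H} → run H
t=12: ready={C,D,E,F,G} → run D
t=13: ready={C,D,E,F,G} → run D
t=14: ready={C,D,E,F,G} → run D
t=15: ready={C,D,E,F,G} → run D
t=16: ready={C,D,E,F,G} → run D
t=17: ready={C,E,F,G} → run C
t=18: ready={C,E,F,G} → run C
t=19: ready={E,F,G} → run E
t=20: ready={E,F,G} → run E
t=21: ready={E,F,G} → run E
t=22: ready={E,F,G} → run E
t=23: ready={F,G} → run G
t=24: ready={F,G} → run G
t=25: ready={F,G} → run G
t=26: ready={F,G} → run G
t=27: ready={F,G} → run G
t=28: ready={F,G} → run G
t=29: ready={F,G} → run G
t=30: ready={F,G} → run G
t=31: ready={F} → run F
t=32: ready={F} → run F
t=33: ready={F} → run F
t=34: ready={F} → run F
t=35: (idle)
t=36: (idle)
t=37: (idle)
t=38: (idle)
t=39: (idle)

completion order = B, H, D, C, E, G, F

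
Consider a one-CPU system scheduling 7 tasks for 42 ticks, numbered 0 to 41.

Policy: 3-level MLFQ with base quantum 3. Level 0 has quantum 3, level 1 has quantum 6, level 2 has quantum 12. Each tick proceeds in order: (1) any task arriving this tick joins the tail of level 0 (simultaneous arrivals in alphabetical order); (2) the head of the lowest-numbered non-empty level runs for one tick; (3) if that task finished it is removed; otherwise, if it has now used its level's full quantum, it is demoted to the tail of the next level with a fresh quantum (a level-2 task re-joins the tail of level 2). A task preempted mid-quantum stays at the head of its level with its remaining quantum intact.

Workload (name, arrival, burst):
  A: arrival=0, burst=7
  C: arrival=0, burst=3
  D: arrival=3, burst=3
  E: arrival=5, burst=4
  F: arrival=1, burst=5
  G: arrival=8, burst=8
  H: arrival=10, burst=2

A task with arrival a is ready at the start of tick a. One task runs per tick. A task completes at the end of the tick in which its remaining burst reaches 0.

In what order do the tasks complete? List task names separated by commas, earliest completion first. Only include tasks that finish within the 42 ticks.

completion order = C, D, H, A, F, E, G

t=0: L0/L1/L2 = AC/-/- → run A
t=1: L0/L1/L2 = ACF/-/- → run A
t=2: L0/L1/L2 = ACF/-/- → run A
t=3: L0/L1/L2 = CFD/A/- → run C
t=4: L0/L1/L2 = CFD/A/- → run C
t=5: L0/L1/L2 = CFDE/A/- → run C
t=6: L0/L1/L2 = FDE/A/- → run F
t=7: L0/L1/L2 = FDE/A/- → run F
t=8: L0/L1/L2 = FDEG/A/- → run F
t=9: L0/L1/L2 = DEG/AF/- → run D
t=10: L0/L1/L2 = DEGH/AF/- → run D
t=11: L0/L1/L2 = DEGH/AF/- → run D
t=12: L0/L1/L2 = EGH/AF/- → run E
t=13: L0/L1/L2 = EGH/AF/- → run E
t=14: L0/L1/L2 = EGH/AF/- → run E
t=15: L0/L1/L2 = GH/AFE/- → run G
t=16: L0/L1/L2 = GH/AFE/- → run G
t=17: L0/L1/L2 = GH/AFE/- → run G
t=18: L0/L1/L2 = H/AFEG/- → run H
t=19: L0/L1/L2 = H/AFEG/- → run H
t=20: L0/L1/L2 = -/AFEG/- → run A
t=21: L0/L1/L2 = -/AFEG/- → run A
t=22: L0/L1/L2 = -/AFEG/- → run A
t=23: L0/L1/L2 = -/AFEG/- → run A
t=24: L0/L1/L2 = -/FEG/- → run F
t=25: L0/L1/L2 = -/FEG/- → run F
t=26: L0/L1/L2 = -/EG/- → run E
t=27: L0/L1/L2 = -/G/- → run G
t=28: L0/L1/L2 = -/G/- → run G
t=29: L0/L1/L2 = -/G/- → run G
t=30: L0/L1/L2 = -/G/- → run G
t=31: L0/L1/L2 = -/G/- → run G
t=32: (idle)
t=33: (idle)
t=34: (idle)
t=35: (idle)
t=36: (idle)
t=37: (idle)
t=38: (idle)
t=39: (idle)
t=40: (idle)
t=41: (idle)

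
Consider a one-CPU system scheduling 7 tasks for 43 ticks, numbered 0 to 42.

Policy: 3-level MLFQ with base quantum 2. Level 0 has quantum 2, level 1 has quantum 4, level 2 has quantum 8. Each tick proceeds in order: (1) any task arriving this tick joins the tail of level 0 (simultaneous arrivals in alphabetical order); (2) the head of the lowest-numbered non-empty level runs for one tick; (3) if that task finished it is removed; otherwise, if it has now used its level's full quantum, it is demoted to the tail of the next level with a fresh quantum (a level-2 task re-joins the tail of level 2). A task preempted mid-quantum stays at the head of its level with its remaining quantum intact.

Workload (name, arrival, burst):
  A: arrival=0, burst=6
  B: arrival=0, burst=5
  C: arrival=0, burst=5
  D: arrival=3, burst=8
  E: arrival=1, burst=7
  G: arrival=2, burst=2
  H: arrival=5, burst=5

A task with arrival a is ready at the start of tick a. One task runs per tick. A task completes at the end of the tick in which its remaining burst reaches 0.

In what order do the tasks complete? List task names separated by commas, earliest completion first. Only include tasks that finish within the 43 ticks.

completion order = G, A, B, C, H, E, D

t=0: L0/L1/L2 = ABC/-/- → run A
t=1: L0/L1/L2 = ABCE/-/- → run A
t=2: L0/L1/L2 = BCEG/A/- → run B
t=3: L0/L1/L2 = BCEGD/A/- → run B
t=4: L0/L1/L2 = CEGD/AB/- → run C
t=5: L0/L1/L2 = CEGDH/AB/- → run C
t=6: L0/L1/L2 = EGDH/ABC/- → run E
t=7: L0/L1/L2 = EGDH/ABC/- → run E
t=8: L0/L1/L2 = GDH/ABCE/- → run G
t=9: L0/L1/L2 = GDH/ABCE/- → run G
t=10: L0/L1/L2 = DH/ABCE/- → run D
t=11: L0/L1/L2 = DH/ABCE/- → run D
t=12: L0/L1/L2 = H/ABCED/- → run H
t=13: L0/L1/L2 = H/ABCED/- → run H
t=14: L0/L1/L2 = -/ABCEDH/- → run A
t=15: L0/L1/L2 = -/ABCEDH/- → run A
t=16: L0/L1/L2 = -/ABCEDH/- → run A
t=17: L0/L1/L2 = -/ABCEDH/- → run A
t=18: L0/L1/L2 = -/BCEDH/- → run B
t=19: L0/L1/L2 = -/BCEDH/- → run B
t=20: L0/L1/L2 = -/BCEDH/- → run B
t=21: L0/L1/L2 = -/CEDH/- → run C
t=22: L0/L1/L2 = -/CEDH/- → run C
t=23: L0/L1/L2 = -/CEDH/- → run C
t=24: L0/L1/L2 = -/EDH/- → run E
t=25: L0/L1/L2 = -/EDH/- → run E
t=26: L0/L1/L2 = -/EDH/- → run E
t=27: L0/L1/L2 = -/EDH/- → run E
t=28: L0/L1/L2 = -/DH/E → run D
t=29: L0/L1/L2 = -/DH/E → run D
t=30: L0/L1/L2 = -/DH/E → run D
t=31: L0/L1/L2 = -/DH/E → run D
t=32: L0/L1/L2 = -/H/ED → run H
t=33: L0/L1/L2 = -/H/ED → run H
t=34: L0/L1/L2 = -/H/ED → run H
t=35: L0/L1/L2 = -/-/ED → run E
t=36: L0/L1/L2 = -/-/D → run D
t=37: L0/L1/L2 = -/-/D → run D
t=38: (idle)
t=39: (idle)
t=40: (idle)
t=41: (idle)
t=42: (idle)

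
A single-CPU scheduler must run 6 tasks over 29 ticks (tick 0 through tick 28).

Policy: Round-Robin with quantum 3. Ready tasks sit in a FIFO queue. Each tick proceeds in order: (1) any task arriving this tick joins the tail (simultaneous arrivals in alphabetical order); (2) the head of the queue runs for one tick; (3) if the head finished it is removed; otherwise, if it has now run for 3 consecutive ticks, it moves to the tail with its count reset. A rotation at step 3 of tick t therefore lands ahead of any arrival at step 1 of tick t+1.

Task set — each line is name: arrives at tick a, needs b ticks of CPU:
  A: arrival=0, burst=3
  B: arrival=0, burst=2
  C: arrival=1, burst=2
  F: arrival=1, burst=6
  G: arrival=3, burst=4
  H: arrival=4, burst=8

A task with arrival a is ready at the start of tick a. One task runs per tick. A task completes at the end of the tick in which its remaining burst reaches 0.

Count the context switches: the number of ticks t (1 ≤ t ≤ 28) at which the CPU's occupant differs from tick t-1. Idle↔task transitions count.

context switches = 9

t=0: queue=[A,B] q_used=0 → run A
t=1: queue=[A,B,C,F] q_used=1 → run A
t=2: queue=[A,B,C,F] q_used=2 → run A
t=3: queue=[B,C,F,G] q_used=0 → run B
t=4: queue=[B,C,F,G,H] q_used=1 → run B
t=5: queue=[C,F,G,H] q_used=0 → run C
t=6: queue=[C,F,G,H] q_used=1 → run C
t=7: queue=[F,G,H] q_used=0 → run F
t=8: queue=[F,G,H] q_used=1 → run F
t=9: queue=[F,G,H] q_used=2 → run F
t=10: queue=[G,H,F] q_used=0 → run G
t=11: queue=[G,H,F] q_used=1 → run G
t=12: queue=[G,H,F] q_used=2 → run G
t=13: queue=[H,F,G] q_used=0 → run H
t=14: queue=[H,F,G] q_used=1 → run H
t=15: queue=[H,F,G] q_used=2 → run H
t=16: queue=[F,G,H] q_used=0 → run F
t=17: queue=[F,G,H] q_used=1 → run F
t=18: queue=[F,G,H] q_used=2 → run F
t=19: queue=[G,H] q_used=0 → run G
t=20: queue=[H] q_used=0 → run H
t=21: queue=[H] q_used=1 → run H
t=22: queue=[H] q_used=2 → run H
t=23: queue=[H] q_used=0 → run H
t=24: queue=[H] q_used=1 → run H
t=25: (idle)
t=26: (idle)
t=27: (idle)
t=28: (idle)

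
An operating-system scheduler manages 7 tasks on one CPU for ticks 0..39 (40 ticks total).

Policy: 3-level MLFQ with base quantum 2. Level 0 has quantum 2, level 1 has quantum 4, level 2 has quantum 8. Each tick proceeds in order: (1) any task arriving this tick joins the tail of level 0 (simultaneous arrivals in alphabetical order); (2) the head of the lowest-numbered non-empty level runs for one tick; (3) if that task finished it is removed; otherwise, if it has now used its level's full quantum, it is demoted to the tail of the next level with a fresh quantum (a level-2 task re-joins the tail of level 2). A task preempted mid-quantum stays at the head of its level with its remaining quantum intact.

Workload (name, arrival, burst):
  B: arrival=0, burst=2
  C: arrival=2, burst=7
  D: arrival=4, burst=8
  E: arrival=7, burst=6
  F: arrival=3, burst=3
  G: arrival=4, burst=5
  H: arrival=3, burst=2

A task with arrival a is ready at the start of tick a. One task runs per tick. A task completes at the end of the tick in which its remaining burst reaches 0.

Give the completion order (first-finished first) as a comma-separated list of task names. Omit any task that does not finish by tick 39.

completion order = B, H, F, G, E, C, D

t=0: L0/L1/L2 = B/-/- → run B
t=1: L0/L1/L2 = B/-/- → run B
t=2: L0/L1/L2 = C/-/- → run C
t=3: L0/L1/L2 = CFH/-/- → run C
t=4: L0/L1/L2 = FHDG/C/- → run F
t=5: L0/L1/L2 = FHDG/C/- → run F
t=6: L0/L1/L2 = HDG/CF/- → run H
t=7: L0/L1/L2 = HDGE/CF/- → run H
t=8: L0/L1/L2 = DGE/CF/- → run D
t=9: L0/L1/L2 = DGE/CF/- → run D
t=10: L0/L1/L2 = GE/CFD/- → run G
t=11: L0/L1/L2 = GE/CFD/- → run G
t=12: L0/L1/L2 = E/CFDG/- → run E
t=13: L0/L1/L2 = E/CFDG/- → run E
t=14: L0/L1/L2 = -/CFDGE/- → run C
t=15: L0/L1/L2 = -/CFDGE/- → run C
t=16: L0/L1/L2 = -/CFDGE/- → run C
t=17: L0/L1/L2 = -/CFDGE/- → run C
t=18: L0/L1/L2 = -/FDGE/C → run F
t=19: L0/L1/L2 = -/DGE/C → run D
t=20: L0/L1/L2 = -/DGE/C → run D
t=21: L0/L1/L2 = -/DGE/C → run D
t=22: L0/L1/L2 = -/DGE/C → run D
t=23: L0/L1/L2 = -/GE/CD → run G
t=24: L0/L1/L2 = -/GE/CD → run G
t=25: L0/L1/L2 = -/GE/CD → run G
t=26: L0/L1/L2 = -/E/CD → run E
t=27: L0/L1/L2 = -/E/CD → run E
t=28: L0/L1/L2 = -/E/CD → run E
t=29: L0/L1/L2 = -/E/CD → run E
t=30: L0/L1/L2 = -/-/CD → run C
t=31: L0/L1/L2 = -/-/D → run D
t=32: L0/L1/L2 = -/-/D → run D
t=33: (idle)
t=34: (idle)
t=35: (idle)
t=36: (idle)
t=37: (idle)
t=38: (idle)
t=39: (idle)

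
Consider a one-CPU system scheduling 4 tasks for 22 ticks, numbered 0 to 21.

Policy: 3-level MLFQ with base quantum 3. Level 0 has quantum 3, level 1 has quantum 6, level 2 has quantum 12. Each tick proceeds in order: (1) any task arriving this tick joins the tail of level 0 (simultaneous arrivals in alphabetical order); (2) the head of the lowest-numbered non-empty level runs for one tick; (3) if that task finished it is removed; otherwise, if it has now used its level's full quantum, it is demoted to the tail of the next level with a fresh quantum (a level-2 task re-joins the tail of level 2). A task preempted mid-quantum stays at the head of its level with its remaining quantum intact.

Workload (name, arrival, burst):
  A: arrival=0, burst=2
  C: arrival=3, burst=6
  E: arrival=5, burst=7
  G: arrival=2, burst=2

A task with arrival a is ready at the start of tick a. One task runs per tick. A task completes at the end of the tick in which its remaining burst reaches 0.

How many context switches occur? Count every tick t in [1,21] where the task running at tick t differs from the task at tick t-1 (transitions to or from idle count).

context switches = 6

t=0: L0/L1/L2 = A/-/- → run A
t=1: L0/L1/L2 = A/-/- → run A
t=2: L0/L1/L2 = G/-/- → run G
t=3: L0/L1/L2 = GC/-/- → run G
t=4: L0/L1/L2 = C/-/- → run C
t=5: L0/L1/L2 = CE/-/- → run C
t=6: L0/L1/L2 = CE/-/- → run C
t=7: L0/L1/L2 = E/C/- → run E
t=8: L0/L1/L2 = E/C/- → run E
t=9: L0/L1/L2 = E/C/- → run E
t=10: L0/L1/L2 = -/CE/- → run C
t=11: L0/L1/L2 = -/CE/- → run C
t=12: L0/L1/L2 = -/CE/- → run C
t=13: L0/L1/L2 = -/E/- → run E
t=14: L0/L1/L2 = -/E/- → run E
t=15: L0/L1/L2 = -/E/- → run E
t=16: L0/L1/L2 = -/E/- → run E
t=17: (idle)
t=18: (idle)
t=19: (idle)
t=20: (idle)
t=21: (idle)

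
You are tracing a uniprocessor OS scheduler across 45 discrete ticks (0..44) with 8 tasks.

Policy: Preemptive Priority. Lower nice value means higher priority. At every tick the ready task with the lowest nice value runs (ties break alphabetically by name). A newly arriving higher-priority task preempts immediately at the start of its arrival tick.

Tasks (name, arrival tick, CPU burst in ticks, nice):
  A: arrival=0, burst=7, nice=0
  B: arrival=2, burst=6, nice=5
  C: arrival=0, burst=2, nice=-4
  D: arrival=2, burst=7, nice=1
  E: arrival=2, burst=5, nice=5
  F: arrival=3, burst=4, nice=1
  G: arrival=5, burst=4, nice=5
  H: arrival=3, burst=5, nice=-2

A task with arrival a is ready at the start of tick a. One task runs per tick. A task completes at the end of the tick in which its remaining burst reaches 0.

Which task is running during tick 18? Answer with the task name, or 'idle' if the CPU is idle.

t=0: ready={A,C} → run C
t=1: ready={A,C} → run C
t=2: ready={A,B,D,E} → run A
t=3: ready={A,B,D,E,F,H} → run H
t=4: ready={A,B,D,E,F,H} → run H
t=5: ready={A,B,D,E,F,G,H} → run H
t=6: ready={A,B,D,E,F,G,H} → run H
t=7: ready={A,B,D,E,F,G,H} → run H
t=8: ready={A,B,D,E,F,G} → run A
t=9: ready={A,B,D,E,F,G} → run A
t=10: ready={A,B,D,E,F,G} → run A
t=11: ready={A,B,D,E,F,G} → run A
t=12: ready={A,B,D,E,F,G} → run A
t=13: ready={A,B,D,E,F,G} → run A
t=14: ready={B,D,E,F,G} → run D
t=15: ready={B,D,E,F,G} → run D
t=16: ready={B,D,E,F,G} → run D
t=17: ready={B,D,E,F,G} → run D
t=18: ready={B,D,E,F,G} → run D
t=19: ready={B,D,E,F,G} → run D
t=20: ready={B,D,E,F,G} → run D
t=21: ready={B,E,F,G} → run F
t=22: ready={B,E,F,G} → run F
t=23: ready={B,E,F,G} → run F
t=24: ready={B,E,F,G} → run F
t=25: ready={B,E,G} → run B
t=26: ready={B,E,G} → run B
t=27: ready={B,E,G} → run B
t=28: ready={B,E,G} → run B
t=29: ready={B,E,G} → run B
t=30: ready={B,E,G} → run B
t=31: ready={E,G} → run E
t=32: ready={E,G} → run E
t=33: ready={E,G} → run E
t=34: ready={E,G} → run E
t=35: ready={E,G} → run E
t=36: ready={G} → run G
t=37: ready={G} → run G
t=38: ready={G} → run G
t=39: ready={G} → run G
t=40: (idle)
t=41: (idle)
t=42: (idle)
t=43: (idle)
t=44: (idle)

running at tick 18 = D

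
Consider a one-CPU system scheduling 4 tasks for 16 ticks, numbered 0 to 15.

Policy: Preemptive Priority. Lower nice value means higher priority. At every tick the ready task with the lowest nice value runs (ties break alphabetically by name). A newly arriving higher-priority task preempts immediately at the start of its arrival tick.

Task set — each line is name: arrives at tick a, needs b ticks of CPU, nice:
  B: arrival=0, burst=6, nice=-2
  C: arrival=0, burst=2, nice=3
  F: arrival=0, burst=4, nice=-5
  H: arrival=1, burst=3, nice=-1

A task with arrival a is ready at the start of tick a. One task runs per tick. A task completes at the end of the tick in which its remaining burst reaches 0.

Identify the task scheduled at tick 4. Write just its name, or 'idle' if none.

t=0: ready={B,C,F} → run F
t=1: ready={B,C,F,H} → run F
t=2: ready={B,C,F,H} → run F
t=3: ready={B,C,F,H} → run F
t=4: ready={B,C,H} → run B
t=5: ready={B,C,H} → run B
t=6: ready={B,C,H} → run B
t=7: ready={B,C,H} → run B
t=8: ready={B,C,H} → run B
t=9: ready={B,C,H} → run B
t=10: ready={C,H} → run H
t=11: ready={C,H} → run H
t=12: ready={C,H} → run H
t=13: ready={C} → run C
t=14: ready={C} → run C
t=15: (idle)

running at tick 4 = B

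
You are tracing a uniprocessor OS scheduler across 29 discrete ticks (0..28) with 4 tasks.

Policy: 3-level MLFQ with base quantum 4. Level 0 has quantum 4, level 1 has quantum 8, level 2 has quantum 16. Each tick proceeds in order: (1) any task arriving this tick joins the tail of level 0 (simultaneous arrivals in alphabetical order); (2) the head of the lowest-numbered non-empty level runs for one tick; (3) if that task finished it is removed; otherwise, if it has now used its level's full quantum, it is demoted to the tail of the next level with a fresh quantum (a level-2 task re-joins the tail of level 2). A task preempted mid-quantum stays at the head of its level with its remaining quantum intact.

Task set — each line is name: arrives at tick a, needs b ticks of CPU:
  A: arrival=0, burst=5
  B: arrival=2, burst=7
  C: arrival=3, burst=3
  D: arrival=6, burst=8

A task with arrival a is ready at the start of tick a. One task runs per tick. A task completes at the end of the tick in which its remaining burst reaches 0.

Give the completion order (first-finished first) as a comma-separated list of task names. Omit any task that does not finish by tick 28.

t=0: L0/L1/L2 = A/-/- → run A
t=1: L0/L1/L2 = A/-/- → run A
t=2: L0/L1/L2 = AB/-/- → run A
t=3: L0/L1/L2 = ABC/-/- → run A
t=4: L0/L1/L2 = BC/A/- → run B
t=5: L0/L1/L2 = BC/A/- → run B
t=6: L0/L1/L2 = BCD/A/- → run B
t=7: L0/L1/L2 = BCD/A/- → run B
t=8: L0/L1/L2 = CD/AB/- → run C
t=9: L0/L1/L2 = CD/AB/- → run C
t=10: L0/L1/L2 = CD/AB/- → run C
t=11: L0/L1/L2 = D/AB/- → run D
t=12: L0/L1/L2 = D/AB/- → run D
t=13: L0/L1/L2 = D/AB/- → run D
t=14: L0/L1/L2 = D/AB/- → run D
t=15: L0/L1/L2 = -/ABD/- → run A
t=16: L0/L1/L2 = -/BD/- → run B
t=17: L0/L1/L2 = -/BD/- → run B
t=18: L0/L1/L2 = -/BD/- → run B
t=19: L0/L1/L2 = -/D/- → run D
t=20: L0/L1/L2 = -/D/- → run D
t=21: L0/L1/L2 = -/D/- → run D
t=22: L0/L1/L2 = -/D/- → run D
t=23: (idle)
t=24: (idle)
t=25: (idle)
t=26: (idle)
t=27: (idle)
t=28: (idle)

completion order = C, A, B, D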